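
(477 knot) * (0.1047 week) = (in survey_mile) 9655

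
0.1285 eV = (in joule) 2.059e-20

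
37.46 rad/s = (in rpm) 357.7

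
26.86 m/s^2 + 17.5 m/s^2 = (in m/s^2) 44.36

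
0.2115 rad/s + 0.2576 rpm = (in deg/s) 13.66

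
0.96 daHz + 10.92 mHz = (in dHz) 96.11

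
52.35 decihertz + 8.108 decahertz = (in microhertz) 8.632e+07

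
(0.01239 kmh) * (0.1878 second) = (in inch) 0.02545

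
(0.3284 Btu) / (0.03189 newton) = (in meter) 1.086e+04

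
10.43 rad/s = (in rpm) 99.6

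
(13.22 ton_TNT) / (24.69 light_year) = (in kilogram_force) 2.415e-08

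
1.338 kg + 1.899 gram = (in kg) 1.34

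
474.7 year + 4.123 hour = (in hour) 4.158e+06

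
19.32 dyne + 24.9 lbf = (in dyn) 1.108e+07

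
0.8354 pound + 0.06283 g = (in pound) 0.8355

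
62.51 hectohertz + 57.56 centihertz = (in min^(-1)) 3.751e+05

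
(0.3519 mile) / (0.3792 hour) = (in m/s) 0.4149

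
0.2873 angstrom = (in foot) 9.426e-11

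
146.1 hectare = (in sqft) 1.573e+07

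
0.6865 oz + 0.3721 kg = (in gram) 391.6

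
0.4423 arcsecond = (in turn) 3.413e-07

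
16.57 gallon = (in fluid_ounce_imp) 2208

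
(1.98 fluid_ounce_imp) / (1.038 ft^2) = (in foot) 0.001914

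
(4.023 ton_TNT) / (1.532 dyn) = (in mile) 6.827e+11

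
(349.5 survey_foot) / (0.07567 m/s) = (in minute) 23.46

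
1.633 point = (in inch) 0.02268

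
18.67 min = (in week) 0.001852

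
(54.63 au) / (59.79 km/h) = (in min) 8.201e+09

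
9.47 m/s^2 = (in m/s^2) 9.47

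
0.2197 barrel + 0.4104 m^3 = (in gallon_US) 117.6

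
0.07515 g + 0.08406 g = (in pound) 0.000351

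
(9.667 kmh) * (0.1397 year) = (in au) 7.908e-05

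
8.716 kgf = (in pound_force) 19.22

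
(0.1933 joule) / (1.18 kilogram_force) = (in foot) 0.0548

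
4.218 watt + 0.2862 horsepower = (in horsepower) 0.2919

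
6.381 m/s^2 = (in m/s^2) 6.381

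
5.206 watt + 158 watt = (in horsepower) 0.2189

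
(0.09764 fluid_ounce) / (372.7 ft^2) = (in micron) 0.0834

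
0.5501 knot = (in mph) 0.633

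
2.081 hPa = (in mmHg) 1.561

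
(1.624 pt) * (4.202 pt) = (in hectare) 8.493e-11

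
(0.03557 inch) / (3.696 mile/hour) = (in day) 6.329e-09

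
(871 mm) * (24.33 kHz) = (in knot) 4.119e+04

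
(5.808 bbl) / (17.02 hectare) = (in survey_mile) 3.371e-09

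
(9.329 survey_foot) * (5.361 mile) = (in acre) 6.062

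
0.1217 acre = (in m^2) 492.5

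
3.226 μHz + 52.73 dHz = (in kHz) 0.005273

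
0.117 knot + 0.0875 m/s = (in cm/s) 14.77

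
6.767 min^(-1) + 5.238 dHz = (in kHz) 0.0006366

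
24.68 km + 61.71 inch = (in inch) 9.717e+05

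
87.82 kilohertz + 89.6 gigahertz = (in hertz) 8.96e+10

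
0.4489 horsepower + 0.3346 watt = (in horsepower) 0.4493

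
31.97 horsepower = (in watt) 2.384e+04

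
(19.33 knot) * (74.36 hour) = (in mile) 1654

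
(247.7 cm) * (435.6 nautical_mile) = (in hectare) 199.8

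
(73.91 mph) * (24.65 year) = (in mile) 1.596e+07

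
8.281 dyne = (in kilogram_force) 8.444e-06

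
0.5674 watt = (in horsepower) 0.0007609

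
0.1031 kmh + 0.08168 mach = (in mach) 0.08176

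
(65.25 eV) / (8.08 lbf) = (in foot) 9.543e-19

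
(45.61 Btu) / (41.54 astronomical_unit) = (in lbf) 1.741e-09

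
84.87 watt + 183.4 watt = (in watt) 268.3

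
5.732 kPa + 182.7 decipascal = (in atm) 0.05675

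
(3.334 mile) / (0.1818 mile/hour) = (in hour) 18.34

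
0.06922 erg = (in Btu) 6.561e-12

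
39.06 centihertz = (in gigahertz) 3.906e-10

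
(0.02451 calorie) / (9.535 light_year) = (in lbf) 2.556e-19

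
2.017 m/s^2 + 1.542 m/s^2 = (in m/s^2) 3.559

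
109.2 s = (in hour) 0.03033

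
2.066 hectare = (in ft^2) 2.224e+05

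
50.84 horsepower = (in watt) 3.791e+04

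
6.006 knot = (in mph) 6.912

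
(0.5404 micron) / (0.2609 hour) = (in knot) 1.118e-09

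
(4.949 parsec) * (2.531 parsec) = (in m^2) 1.193e+34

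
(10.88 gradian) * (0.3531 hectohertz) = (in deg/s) 345.8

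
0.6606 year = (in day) 241.1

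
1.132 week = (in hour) 190.2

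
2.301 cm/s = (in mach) 6.758e-05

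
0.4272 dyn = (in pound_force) 9.604e-07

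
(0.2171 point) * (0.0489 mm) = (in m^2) 3.745e-09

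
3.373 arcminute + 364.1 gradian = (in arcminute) 1.966e+04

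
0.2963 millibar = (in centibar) 0.02963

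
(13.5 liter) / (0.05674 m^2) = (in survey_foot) 0.7806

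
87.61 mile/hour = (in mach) 0.115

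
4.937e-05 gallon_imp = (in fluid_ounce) 0.007589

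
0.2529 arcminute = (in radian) 7.357e-05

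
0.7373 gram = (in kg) 0.0007373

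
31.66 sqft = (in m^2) 2.941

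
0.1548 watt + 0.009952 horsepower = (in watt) 7.576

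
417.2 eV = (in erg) 6.684e-10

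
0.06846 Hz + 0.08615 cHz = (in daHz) 0.006932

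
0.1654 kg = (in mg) 1.654e+05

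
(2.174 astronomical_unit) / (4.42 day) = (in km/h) 3.066e+06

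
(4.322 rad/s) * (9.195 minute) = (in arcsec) 4.918e+08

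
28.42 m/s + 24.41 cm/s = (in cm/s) 2866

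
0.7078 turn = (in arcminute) 1.529e+04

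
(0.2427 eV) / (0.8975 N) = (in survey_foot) 1.421e-19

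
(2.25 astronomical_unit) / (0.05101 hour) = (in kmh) 6.599e+09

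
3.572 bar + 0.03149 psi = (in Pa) 3.574e+05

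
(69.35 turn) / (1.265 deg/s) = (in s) 1.974e+04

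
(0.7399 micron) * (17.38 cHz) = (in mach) 3.777e-10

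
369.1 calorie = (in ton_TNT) 3.691e-07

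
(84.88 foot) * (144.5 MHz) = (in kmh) 1.346e+10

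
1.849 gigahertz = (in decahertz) 1.849e+08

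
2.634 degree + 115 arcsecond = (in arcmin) 160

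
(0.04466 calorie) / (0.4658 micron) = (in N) 4.012e+05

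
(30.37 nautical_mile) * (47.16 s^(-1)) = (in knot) 5.156e+06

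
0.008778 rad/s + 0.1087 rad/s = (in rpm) 1.122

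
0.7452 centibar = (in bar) 0.007452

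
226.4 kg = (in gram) 2.264e+05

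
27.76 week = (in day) 194.3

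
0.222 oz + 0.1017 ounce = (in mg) 9177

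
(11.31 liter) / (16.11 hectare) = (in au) 4.693e-19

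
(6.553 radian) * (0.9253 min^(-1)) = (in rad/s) 0.1011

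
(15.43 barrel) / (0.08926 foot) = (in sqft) 970.6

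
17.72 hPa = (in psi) 0.257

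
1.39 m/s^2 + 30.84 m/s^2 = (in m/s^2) 32.23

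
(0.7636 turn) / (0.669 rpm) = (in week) 0.0001132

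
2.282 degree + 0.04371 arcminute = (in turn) 0.006341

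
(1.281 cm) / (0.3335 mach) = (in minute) 1.88e-06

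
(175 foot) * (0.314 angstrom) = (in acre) 4.139e-13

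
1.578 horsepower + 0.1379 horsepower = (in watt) 1280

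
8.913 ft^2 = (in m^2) 0.828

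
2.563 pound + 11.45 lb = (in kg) 6.356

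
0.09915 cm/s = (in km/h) 0.003569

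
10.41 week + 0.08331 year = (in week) 14.75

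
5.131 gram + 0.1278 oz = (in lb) 0.0193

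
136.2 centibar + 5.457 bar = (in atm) 6.73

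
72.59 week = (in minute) 7.317e+05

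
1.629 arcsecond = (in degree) 0.0004525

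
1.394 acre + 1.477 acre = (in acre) 2.871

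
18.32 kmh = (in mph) 11.38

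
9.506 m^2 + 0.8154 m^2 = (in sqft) 111.1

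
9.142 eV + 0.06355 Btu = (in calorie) 16.03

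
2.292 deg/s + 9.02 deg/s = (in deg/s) 11.31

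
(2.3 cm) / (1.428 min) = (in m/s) 0.0002684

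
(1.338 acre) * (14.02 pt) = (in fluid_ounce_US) 9.056e+05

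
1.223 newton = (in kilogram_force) 0.1247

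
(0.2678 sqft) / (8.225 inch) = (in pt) 337.6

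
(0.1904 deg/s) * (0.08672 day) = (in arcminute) 8.56e+04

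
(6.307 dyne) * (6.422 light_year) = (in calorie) 9.159e+11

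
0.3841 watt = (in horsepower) 0.0005151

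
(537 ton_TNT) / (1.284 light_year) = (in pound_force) 4.158e-05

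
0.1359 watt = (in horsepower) 0.0001822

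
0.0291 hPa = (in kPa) 0.00291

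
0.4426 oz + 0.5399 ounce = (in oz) 0.9825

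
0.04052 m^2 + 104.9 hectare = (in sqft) 1.129e+07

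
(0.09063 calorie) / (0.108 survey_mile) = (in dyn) 218.2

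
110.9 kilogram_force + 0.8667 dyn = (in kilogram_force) 110.9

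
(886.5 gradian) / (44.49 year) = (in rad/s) 9.925e-09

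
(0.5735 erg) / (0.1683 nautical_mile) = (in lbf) 4.136e-11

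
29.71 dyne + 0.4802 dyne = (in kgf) 3.079e-05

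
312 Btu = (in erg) 3.292e+12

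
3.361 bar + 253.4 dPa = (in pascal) 3.361e+05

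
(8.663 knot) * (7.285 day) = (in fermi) 2.805e+21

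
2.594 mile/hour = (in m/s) 1.16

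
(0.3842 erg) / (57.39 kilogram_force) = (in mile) 4.242e-14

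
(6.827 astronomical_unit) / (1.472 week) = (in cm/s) 1.147e+08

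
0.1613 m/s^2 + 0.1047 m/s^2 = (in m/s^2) 0.266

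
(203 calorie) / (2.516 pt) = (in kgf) 9.758e+04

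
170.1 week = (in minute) 1.715e+06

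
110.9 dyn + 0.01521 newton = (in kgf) 0.001664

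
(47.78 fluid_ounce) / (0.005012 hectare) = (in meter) 2.819e-05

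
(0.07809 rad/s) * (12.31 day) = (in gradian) 5.287e+06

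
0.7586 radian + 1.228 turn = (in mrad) 8474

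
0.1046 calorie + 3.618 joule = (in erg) 4.056e+07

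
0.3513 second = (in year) 1.114e-08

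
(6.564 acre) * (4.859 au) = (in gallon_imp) 4.247e+18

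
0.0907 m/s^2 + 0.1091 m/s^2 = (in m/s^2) 0.1998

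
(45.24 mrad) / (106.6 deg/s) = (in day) 2.814e-07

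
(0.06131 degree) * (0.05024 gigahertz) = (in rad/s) 5.376e+04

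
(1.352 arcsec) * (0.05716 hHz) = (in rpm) 0.0003578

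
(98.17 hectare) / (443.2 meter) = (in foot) 7267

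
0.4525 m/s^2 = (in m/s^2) 0.4525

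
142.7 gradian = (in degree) 128.4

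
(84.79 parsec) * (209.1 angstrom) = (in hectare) 5.471e+06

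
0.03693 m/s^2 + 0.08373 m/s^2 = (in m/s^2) 0.1207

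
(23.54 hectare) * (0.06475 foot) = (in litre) 4.646e+06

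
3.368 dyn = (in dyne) 3.368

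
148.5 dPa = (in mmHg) 0.1114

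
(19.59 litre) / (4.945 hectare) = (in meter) 3.962e-07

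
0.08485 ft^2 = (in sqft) 0.08485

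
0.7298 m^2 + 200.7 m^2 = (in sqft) 2168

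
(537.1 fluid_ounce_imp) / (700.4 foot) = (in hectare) 7.148e-09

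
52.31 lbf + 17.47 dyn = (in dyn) 2.327e+07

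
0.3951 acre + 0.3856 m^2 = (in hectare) 0.1599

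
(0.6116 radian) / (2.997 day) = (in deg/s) 0.0001353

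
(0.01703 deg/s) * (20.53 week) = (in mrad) 3.691e+06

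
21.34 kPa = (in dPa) 2.134e+05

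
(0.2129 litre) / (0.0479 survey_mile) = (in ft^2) 2.973e-05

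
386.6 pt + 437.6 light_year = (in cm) 4.14e+20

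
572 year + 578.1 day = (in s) 1.809e+10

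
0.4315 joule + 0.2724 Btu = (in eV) 1.796e+21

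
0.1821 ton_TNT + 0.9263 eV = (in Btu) 7.221e+05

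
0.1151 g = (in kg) 0.0001151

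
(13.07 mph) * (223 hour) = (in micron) 4.691e+12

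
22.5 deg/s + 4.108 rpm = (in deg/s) 47.15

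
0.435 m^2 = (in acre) 0.0001075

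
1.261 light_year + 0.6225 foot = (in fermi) 1.193e+31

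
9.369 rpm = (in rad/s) 0.9811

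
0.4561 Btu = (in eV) 3.003e+21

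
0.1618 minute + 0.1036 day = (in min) 149.3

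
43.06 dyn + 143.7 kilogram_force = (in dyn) 1.409e+08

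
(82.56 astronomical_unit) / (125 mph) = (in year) 7009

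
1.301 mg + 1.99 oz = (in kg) 0.05642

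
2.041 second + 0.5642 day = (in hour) 13.54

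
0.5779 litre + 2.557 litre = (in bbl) 0.01972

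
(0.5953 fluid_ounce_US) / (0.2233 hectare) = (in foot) 2.587e-08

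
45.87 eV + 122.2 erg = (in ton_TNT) 2.921e-15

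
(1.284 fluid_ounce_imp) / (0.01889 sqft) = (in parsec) 6.737e-19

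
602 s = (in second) 602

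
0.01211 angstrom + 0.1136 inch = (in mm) 2.885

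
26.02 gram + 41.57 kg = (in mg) 4.16e+07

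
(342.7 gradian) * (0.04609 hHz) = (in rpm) 236.9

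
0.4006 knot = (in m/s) 0.2061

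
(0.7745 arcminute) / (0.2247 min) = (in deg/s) 0.0009574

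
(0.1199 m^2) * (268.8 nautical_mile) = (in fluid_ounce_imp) 2.101e+09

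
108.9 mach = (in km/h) 1.335e+05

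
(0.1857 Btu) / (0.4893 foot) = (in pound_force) 295.3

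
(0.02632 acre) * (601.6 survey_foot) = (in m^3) 1.953e+04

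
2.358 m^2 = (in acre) 0.0005827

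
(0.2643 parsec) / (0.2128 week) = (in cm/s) 6.337e+12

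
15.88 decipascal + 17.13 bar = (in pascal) 1.713e+06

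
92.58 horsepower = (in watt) 6.904e+04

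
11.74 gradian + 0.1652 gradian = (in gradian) 11.91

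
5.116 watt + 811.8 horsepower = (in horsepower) 811.8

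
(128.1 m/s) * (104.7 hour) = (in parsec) 1.565e-09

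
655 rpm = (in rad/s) 68.59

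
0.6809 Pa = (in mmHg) 0.005107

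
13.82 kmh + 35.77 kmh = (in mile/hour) 30.81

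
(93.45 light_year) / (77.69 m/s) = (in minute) 1.897e+14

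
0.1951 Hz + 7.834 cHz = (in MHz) 2.734e-07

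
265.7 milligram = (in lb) 0.0005858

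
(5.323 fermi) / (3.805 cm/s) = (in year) 4.436e-21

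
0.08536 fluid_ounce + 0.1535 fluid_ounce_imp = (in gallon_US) 0.001819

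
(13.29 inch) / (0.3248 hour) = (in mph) 0.0006458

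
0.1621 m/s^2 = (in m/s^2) 0.1621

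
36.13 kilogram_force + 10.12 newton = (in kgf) 37.16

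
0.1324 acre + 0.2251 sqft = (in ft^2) 5768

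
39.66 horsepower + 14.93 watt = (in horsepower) 39.68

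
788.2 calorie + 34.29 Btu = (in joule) 3.948e+04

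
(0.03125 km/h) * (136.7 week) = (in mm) 7.177e+08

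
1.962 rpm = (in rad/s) 0.2055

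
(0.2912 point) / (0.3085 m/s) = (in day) 3.854e-09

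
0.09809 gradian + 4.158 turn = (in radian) 26.13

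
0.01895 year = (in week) 0.9881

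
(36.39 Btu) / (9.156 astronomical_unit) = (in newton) 2.803e-08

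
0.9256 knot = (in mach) 0.001398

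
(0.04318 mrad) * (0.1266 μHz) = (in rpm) 5.22e-11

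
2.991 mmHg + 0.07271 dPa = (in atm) 0.003936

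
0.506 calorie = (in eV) 1.321e+19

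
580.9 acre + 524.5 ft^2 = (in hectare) 235.1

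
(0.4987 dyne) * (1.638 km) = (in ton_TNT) 1.952e-12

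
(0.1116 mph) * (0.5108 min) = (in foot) 5.016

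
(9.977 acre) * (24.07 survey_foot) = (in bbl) 1.863e+06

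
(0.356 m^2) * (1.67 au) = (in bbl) 5.594e+11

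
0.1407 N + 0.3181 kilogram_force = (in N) 3.26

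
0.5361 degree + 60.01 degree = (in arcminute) 3633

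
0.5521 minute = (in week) 5.477e-05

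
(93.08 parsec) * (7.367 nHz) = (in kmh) 7.617e+10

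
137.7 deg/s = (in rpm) 22.95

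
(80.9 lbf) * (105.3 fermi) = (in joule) 3.789e-11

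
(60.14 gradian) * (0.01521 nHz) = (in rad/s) 1.437e-11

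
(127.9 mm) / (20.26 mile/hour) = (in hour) 3.923e-06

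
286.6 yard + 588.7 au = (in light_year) 0.009309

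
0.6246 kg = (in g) 624.6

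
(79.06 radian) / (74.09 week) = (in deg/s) 0.0001011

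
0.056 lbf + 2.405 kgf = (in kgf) 2.43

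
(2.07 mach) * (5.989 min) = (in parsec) 8.208e-12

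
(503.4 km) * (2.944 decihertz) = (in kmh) 5.335e+05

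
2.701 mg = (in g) 0.002701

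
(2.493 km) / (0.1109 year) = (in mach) 2.093e-06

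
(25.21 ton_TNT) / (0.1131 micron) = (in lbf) 2.097e+17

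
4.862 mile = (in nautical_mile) 4.225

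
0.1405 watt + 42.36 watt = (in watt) 42.5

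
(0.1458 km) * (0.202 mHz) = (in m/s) 0.02945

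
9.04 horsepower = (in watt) 6741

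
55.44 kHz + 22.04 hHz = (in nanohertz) 5.764e+13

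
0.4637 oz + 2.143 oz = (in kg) 0.0739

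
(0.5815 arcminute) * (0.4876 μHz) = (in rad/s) 8.248e-11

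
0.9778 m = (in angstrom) 9.778e+09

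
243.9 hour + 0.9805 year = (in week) 52.58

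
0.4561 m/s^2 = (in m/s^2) 0.4561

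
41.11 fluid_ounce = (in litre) 1.216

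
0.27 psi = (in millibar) 18.62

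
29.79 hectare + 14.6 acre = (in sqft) 3.843e+06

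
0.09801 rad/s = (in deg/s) 5.616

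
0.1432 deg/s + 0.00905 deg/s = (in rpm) 0.02538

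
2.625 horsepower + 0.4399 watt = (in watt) 1958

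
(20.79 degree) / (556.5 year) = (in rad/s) 2.068e-11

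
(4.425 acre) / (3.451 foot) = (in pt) 4.826e+07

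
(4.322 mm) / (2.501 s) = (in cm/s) 0.1728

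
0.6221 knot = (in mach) 0.0009399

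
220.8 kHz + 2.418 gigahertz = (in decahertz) 2.418e+08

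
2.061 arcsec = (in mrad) 0.009992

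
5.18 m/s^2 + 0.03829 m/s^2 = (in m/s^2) 5.218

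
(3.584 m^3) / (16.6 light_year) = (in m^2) 2.282e-17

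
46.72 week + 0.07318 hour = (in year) 0.896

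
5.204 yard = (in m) 4.759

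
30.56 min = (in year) 5.814e-05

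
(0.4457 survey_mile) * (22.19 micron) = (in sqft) 0.1713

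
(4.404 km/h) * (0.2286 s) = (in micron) 2.797e+05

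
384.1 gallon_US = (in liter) 1454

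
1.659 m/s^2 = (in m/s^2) 1.659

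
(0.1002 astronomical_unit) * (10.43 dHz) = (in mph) 3.497e+10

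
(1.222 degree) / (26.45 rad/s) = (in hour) 2.24e-07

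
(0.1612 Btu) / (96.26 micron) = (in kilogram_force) 1.802e+05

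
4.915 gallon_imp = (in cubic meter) 0.02234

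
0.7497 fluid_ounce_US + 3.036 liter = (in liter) 3.058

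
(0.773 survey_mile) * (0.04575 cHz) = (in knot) 1.106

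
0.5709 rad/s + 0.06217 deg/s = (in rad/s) 0.572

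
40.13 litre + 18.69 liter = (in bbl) 0.37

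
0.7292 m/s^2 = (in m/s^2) 0.7292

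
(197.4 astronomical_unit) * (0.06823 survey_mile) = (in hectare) 3.243e+11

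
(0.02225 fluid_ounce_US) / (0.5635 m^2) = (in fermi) 1.168e+09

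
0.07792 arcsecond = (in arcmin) 0.001299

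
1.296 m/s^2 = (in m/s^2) 1.296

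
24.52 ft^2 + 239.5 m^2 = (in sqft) 2602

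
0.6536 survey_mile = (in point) 2.982e+06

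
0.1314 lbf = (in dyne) 5.845e+04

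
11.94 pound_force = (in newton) 53.11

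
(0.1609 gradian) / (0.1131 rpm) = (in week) 3.528e-07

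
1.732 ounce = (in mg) 4.91e+04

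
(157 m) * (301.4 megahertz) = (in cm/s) 4.732e+12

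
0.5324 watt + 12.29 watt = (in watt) 12.82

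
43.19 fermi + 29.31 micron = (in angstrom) 2.931e+05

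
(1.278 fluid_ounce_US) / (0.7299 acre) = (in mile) 7.951e-12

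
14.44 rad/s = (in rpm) 137.9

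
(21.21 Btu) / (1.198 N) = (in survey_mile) 11.61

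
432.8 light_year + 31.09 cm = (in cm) 4.095e+20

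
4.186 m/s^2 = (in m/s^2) 4.186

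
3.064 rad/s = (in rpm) 29.26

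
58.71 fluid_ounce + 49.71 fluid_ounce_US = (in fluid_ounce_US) 108.4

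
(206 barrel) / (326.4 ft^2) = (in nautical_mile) 0.0005832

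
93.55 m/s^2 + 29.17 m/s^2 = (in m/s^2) 122.7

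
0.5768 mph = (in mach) 0.0007573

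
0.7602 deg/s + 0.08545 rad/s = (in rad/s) 0.09872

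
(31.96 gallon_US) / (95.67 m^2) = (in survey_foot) 0.004149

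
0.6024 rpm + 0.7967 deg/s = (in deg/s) 4.411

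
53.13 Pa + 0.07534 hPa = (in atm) 0.0005987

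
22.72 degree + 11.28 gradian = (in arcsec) 1.183e+05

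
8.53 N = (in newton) 8.53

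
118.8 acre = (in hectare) 48.08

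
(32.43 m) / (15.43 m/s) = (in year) 6.665e-08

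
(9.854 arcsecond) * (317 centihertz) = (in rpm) 0.001446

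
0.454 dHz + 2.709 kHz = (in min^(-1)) 1.625e+05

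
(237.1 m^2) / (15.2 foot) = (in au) 3.421e-10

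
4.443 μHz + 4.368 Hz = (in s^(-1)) 4.368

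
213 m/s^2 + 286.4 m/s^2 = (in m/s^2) 499.4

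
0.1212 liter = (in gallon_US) 0.03202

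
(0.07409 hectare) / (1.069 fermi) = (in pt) 1.965e+21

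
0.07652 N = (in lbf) 0.0172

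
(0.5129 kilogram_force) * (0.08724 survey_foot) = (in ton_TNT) 3.197e-11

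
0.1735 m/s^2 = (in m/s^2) 0.1735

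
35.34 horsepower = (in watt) 2.635e+04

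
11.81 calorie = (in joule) 49.41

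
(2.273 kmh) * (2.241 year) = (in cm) 4.462e+09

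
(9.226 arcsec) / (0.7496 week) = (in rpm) 9.421e-10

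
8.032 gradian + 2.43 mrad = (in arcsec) 2.652e+04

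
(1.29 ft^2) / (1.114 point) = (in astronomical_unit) 2.038e-09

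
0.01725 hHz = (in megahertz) 1.725e-06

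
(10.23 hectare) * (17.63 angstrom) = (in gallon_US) 0.04764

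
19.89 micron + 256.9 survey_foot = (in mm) 7.83e+04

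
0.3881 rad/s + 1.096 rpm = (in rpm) 4.802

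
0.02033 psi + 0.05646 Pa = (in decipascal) 1402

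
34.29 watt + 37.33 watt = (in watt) 71.62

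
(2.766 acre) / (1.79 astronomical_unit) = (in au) 2.794e-19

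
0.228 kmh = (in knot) 0.1231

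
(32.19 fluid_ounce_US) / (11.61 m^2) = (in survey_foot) 0.000269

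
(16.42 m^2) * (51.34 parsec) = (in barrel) 1.636e+20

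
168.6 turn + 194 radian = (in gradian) 7.979e+04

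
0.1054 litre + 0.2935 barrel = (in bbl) 0.2942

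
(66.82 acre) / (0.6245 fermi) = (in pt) 1.227e+24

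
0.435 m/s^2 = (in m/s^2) 0.435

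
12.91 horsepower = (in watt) 9627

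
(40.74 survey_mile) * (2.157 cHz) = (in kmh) 5091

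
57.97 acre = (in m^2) 2.346e+05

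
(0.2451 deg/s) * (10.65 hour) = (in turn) 26.1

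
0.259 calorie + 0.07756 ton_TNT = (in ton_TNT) 0.07756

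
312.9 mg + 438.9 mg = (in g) 0.7518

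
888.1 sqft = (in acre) 0.02039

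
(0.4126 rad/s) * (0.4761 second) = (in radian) 0.1964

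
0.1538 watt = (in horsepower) 0.0002062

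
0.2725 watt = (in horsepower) 0.0003654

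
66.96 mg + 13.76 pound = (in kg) 6.241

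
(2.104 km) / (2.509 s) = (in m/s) 838.6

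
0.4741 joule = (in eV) 2.959e+18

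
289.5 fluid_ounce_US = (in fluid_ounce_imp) 301.3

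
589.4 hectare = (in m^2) 5.894e+06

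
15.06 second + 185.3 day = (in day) 185.3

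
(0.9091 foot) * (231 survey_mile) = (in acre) 25.45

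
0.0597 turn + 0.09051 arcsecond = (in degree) 21.49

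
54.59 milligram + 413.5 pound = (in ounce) 6616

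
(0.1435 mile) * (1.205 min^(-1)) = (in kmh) 16.7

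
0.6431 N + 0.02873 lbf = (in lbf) 0.1733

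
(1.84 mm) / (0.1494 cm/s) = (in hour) 0.0003421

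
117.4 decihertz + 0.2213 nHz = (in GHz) 1.174e-08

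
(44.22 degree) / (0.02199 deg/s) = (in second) 2011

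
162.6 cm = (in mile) 0.00101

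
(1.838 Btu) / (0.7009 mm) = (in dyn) 2.767e+11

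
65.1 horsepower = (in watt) 4.855e+04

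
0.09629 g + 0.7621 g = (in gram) 0.8584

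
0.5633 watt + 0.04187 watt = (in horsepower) 0.0008115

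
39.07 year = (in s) 1.232e+09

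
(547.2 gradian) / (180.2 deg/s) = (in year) 8.666e-08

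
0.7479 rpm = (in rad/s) 0.07832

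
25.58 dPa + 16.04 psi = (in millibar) 1106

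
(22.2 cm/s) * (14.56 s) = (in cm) 323.2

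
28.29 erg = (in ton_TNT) 6.761e-16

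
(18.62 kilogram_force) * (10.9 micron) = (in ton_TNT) 4.757e-13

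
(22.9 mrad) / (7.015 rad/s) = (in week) 5.398e-09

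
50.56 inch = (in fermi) 1.284e+15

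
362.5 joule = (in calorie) 86.64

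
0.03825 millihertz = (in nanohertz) 3.825e+04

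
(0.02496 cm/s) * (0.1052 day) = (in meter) 2.269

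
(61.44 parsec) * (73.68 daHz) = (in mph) 3.125e+21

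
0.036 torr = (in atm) 4.737e-05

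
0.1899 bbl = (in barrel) 0.1899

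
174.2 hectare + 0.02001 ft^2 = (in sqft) 1.875e+07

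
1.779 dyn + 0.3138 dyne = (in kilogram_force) 2.134e-06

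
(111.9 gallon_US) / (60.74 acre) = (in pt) 0.004885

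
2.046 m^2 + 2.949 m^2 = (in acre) 0.001234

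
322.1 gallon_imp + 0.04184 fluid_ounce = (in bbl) 9.21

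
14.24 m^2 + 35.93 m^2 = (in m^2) 50.17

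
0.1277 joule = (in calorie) 0.03052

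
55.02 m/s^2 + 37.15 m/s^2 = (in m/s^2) 92.17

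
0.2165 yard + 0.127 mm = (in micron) 1.981e+05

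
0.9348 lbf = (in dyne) 4.158e+05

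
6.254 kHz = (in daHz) 625.4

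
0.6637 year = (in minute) 3.488e+05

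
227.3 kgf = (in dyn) 2.229e+08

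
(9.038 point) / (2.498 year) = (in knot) 7.867e-11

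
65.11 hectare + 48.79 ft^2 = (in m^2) 6.511e+05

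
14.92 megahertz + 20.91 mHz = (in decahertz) 1.492e+06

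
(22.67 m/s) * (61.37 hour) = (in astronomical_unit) 3.348e-05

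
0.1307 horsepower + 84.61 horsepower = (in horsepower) 84.74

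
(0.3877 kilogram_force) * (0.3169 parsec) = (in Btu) 3.524e+13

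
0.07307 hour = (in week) 0.0004349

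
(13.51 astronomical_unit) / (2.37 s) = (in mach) 2.504e+09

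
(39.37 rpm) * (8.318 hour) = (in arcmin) 4.244e+08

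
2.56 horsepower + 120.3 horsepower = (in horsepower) 122.9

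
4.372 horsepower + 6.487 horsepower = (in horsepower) 10.86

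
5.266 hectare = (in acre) 13.01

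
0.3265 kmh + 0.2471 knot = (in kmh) 0.7841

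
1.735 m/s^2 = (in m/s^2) 1.735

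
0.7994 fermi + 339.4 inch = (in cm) 862.1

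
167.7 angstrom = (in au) 1.121e-19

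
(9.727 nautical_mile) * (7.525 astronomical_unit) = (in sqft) 2.183e+17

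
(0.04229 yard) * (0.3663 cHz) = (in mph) 0.0003169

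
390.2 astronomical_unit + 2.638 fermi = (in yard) 6.384e+13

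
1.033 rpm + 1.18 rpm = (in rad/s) 0.2317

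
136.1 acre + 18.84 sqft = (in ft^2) 5.929e+06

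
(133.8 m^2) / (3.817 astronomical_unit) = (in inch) 9.225e-09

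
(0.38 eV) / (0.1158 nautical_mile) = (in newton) 2.839e-22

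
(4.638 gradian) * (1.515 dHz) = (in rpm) 0.1054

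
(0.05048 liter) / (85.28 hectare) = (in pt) 1.678e-07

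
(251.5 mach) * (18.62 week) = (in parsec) 3.125e-05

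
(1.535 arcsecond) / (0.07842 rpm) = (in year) 2.874e-11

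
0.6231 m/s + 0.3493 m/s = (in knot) 1.89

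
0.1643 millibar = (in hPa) 0.1643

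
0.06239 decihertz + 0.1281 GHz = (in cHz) 1.281e+10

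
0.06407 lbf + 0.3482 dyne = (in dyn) 2.85e+04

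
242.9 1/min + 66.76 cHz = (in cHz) 471.6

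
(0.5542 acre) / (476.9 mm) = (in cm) 4.703e+05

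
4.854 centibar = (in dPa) 4.854e+04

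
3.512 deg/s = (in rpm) 0.5853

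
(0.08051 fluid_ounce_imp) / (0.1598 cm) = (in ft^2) 0.01541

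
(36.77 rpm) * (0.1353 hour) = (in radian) 1876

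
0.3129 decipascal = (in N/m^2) 0.03129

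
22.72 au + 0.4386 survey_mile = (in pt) 9.635e+15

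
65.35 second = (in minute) 1.089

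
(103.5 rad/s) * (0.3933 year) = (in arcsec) 2.648e+14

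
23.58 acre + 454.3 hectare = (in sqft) 4.993e+07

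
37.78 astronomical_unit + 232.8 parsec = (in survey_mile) 4.464e+15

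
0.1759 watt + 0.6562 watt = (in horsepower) 0.001116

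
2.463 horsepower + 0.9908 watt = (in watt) 1838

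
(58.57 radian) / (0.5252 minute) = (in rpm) 17.75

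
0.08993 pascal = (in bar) 8.993e-07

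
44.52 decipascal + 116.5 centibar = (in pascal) 1.165e+05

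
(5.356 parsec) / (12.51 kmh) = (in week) 7.864e+10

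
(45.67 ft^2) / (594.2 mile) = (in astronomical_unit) 2.966e-17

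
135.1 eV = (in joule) 2.165e-17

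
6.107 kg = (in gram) 6107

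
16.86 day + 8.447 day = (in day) 25.31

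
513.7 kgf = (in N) 5038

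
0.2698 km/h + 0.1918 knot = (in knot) 0.3375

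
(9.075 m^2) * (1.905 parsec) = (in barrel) 3.355e+18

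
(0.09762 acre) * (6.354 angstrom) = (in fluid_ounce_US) 0.008488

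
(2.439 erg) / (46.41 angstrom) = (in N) 52.55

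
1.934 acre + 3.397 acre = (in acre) 5.331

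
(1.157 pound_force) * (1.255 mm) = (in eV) 4.031e+16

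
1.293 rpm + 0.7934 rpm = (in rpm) 2.086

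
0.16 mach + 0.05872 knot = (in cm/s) 5451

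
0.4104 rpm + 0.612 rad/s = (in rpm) 6.255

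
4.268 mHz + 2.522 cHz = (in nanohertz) 2.949e+07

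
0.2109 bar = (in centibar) 21.09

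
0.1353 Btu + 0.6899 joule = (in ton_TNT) 3.428e-08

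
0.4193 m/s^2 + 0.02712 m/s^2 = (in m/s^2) 0.4464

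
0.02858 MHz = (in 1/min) 1.715e+06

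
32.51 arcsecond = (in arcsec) 32.51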